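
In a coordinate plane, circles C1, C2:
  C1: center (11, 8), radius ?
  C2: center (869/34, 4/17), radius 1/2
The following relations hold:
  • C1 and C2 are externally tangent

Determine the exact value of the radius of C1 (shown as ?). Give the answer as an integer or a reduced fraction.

1. [ext C1·C2]  r_C1² + 1r_C1 − 272 = 0  ⇒  r_C1 = 16 (r>0 drops 1)

16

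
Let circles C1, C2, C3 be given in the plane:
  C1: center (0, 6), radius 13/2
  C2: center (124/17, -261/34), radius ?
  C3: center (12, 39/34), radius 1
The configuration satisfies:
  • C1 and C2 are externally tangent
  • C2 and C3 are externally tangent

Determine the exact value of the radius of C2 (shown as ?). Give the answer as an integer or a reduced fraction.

1. [ext C1·C2]  r_C2² + 13r_C2 − 198 = 0  ⇒  r_C2 = 9 (r>0 drops 1)
2. [ext C2·C3]  r_C2² + 2r_C2 − 99 = 0  ⇒  r_C2 = 9 (r>0 drops 1)

9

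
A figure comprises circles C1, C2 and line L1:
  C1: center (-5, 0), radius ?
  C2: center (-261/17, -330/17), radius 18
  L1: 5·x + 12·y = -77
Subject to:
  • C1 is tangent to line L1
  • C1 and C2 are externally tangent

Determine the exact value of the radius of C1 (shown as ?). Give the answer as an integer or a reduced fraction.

4

1. [C1‖L1]  r_C1² − 16 = 0  ⇒  r_C1 = 4 (r>0 drops 1)
2. [ext C1·C2]  r_C1² + 36r_C1 − 160 = 0  ⇒  r_C1 = 4 (r>0 drops 1)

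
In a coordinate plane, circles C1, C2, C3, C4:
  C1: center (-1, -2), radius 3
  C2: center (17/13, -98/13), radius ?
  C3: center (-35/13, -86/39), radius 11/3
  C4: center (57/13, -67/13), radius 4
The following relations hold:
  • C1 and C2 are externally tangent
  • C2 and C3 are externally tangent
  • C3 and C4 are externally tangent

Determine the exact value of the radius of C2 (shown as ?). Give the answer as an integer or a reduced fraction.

3

1. [ext C1·C2]  r_C2² + 6r_C2 − 27 = 0  ⇒  r_C2 = 3 (r>0 drops 1)
2. [ext C2·C3]  r_C2² + (22/3)r_C2 − 31 = 0  ⇒  r_C2 = 3 (r>0 drops 1)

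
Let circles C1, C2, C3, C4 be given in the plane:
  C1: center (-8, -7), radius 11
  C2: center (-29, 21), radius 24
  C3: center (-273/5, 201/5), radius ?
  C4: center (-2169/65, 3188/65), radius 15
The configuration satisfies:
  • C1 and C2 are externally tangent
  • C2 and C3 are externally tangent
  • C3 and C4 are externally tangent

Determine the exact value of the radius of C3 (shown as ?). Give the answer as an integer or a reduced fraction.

1. [ext C2·C3]  r_C3² + 48r_C3 − 448 = 0  ⇒  r_C3 = 8 (r>0 drops 1)
2. [ext C3·C4]  r_C3² + 30r_C3 − 304 = 0  ⇒  r_C3 = 8 (r>0 drops 1)

8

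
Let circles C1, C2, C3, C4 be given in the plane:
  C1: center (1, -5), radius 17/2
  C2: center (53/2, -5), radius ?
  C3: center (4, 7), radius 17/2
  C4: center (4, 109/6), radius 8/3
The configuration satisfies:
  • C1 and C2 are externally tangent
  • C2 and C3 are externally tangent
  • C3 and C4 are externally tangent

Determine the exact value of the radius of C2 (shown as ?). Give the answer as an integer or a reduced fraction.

1. [ext C1·C2]  r_C2² + 17r_C2 − 578 = 0  ⇒  r_C2 = 17 (r>0 drops 1)
2. [ext C2·C3]  r_C2² + 17r_C2 − 578 = 0  ⇒  r_C2 = 17 (r>0 drops 1)

17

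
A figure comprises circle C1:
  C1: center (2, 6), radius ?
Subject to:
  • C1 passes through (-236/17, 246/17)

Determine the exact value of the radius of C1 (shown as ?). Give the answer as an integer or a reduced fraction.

1. [C1∋P]  r_C1² − 324 = 0  ⇒  r_C1 = 18 (r>0 drops 1)

18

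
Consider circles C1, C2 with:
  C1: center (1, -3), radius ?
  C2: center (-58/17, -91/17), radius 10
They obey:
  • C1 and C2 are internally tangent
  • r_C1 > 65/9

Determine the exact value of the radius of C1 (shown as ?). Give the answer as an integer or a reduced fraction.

1. [int C1,C2]  r_C1² − 20r_C1 + 75 = 0  ⇒  r_C1 = 5 or 15
2. given r_C1 > 65/9: keep 15

15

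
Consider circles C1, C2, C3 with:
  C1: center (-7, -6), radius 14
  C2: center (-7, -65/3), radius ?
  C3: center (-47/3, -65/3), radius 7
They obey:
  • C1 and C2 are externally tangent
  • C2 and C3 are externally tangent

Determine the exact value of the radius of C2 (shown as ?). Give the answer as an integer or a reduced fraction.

5/3

1. [ext C1·C2]  r_C2² + 28r_C2 − 445/9 = 0  ⇒  r_C2 = 5/3 (r>0 drops 1)
2. [ext C2·C3]  r_C2² + 14r_C2 − 235/9 = 0  ⇒  r_C2 = 5/3 (r>0 drops 1)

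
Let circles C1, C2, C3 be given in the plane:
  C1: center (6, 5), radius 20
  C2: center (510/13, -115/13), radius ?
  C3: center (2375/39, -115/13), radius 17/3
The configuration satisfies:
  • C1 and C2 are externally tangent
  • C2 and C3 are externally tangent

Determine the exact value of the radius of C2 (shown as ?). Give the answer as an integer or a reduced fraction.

16

1. [ext C1·C2]  r_C2² + 40r_C2 − 896 = 0  ⇒  r_C2 = 16 (r>0 drops 1)
2. [ext C2·C3]  r_C2² + (34/3)r_C2 − 1312/3 = 0  ⇒  r_C2 = 16 (r>0 drops 1)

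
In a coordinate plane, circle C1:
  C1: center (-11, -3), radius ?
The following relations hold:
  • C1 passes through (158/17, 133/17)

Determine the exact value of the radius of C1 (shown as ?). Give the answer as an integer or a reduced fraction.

1. [C1∋P]  r_C1² − 529 = 0  ⇒  r_C1 = 23 (r>0 drops 1)

23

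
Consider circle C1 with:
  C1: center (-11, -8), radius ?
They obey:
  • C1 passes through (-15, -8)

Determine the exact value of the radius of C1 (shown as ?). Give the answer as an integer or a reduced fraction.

4

1. [C1∋P]  r_C1² − 16 = 0  ⇒  r_C1 = 4 (r>0 drops 1)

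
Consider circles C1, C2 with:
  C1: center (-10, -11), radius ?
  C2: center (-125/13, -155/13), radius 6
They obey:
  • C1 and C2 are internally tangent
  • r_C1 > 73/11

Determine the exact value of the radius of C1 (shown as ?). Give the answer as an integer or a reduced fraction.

7

1. [int C1,C2]  r_C1² − 12r_C1 + 35 = 0  ⇒  r_C1 = 5 or 7
2. given r_C1 > 73/11: keep 7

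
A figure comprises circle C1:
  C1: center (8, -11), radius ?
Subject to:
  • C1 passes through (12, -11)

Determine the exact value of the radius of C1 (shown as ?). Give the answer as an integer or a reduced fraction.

1. [C1∋P]  r_C1² − 16 = 0  ⇒  r_C1 = 4 (r>0 drops 1)

4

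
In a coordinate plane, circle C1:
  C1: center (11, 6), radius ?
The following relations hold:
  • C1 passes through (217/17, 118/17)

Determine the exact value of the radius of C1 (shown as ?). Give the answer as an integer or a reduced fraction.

2

1. [C1∋P]  r_C1² − 4 = 0  ⇒  r_C1 = 2 (r>0 drops 1)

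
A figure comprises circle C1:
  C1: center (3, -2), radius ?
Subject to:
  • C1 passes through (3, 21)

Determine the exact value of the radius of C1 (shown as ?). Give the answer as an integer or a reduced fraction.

23

1. [C1∋P]  r_C1² − 529 = 0  ⇒  r_C1 = 23 (r>0 drops 1)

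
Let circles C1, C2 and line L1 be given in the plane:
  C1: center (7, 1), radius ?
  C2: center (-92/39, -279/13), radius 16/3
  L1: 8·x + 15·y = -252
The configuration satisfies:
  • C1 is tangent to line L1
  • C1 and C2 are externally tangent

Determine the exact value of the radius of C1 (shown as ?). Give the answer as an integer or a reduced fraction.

1. [C1‖L1]  r_C1² − 361 = 0  ⇒  r_C1 = 19 (r>0 drops 1)
2. [ext C1·C2]  r_C1² + (32/3)r_C1 − 1691/3 = 0  ⇒  r_C1 = 19 (r>0 drops 1)

19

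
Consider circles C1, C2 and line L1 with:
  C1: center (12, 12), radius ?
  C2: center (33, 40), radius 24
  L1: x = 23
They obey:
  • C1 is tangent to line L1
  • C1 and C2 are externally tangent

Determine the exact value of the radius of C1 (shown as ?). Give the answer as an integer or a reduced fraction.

11

1. [C1‖L1]  r_C1² − 121 = 0  ⇒  r_C1 = 11 (r>0 drops 1)
2. [ext C1·C2]  r_C1² + 48r_C1 − 649 = 0  ⇒  r_C1 = 11 (r>0 drops 1)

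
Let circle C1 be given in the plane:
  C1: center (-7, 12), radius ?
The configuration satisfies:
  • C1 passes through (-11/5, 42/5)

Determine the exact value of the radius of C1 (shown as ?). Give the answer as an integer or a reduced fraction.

1. [C1∋P]  r_C1² − 36 = 0  ⇒  r_C1 = 6 (r>0 drops 1)

6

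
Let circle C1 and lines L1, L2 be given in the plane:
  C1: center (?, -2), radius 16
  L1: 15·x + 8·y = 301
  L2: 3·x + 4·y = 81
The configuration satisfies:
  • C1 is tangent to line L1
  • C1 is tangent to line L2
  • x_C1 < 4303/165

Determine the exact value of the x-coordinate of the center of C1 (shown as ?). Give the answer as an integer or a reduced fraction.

1. [C1‖L1]  x_C1² − (634/15)x_C1 + 589/5 = 0  ⇒  x_C1 = 3 or 589/15
2. [C1‖L2]  x_C1² − (178/3)x_C1 + 169 = 0  ⇒  x_C1 = 3 or 169/3

3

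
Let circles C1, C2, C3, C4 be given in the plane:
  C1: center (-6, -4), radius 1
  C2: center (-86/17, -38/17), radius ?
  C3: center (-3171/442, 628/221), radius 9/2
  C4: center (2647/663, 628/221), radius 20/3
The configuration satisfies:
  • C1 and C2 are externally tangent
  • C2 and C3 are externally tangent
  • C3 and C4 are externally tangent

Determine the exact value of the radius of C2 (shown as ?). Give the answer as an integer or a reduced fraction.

1. [ext C1·C2]  r_C2² + 2r_C2 − 3 = 0  ⇒  r_C2 = 1 (r>0 drops 1)
2. [ext C2·C3]  r_C2² + 9r_C2 − 10 = 0  ⇒  r_C2 = 1 (r>0 drops 1)

1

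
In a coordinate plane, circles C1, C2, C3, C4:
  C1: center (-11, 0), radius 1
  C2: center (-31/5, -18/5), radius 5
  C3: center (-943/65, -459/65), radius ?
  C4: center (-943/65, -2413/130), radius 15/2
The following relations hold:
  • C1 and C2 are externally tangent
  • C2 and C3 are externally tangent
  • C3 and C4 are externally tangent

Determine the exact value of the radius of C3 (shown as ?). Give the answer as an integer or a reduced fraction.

4

1. [ext C2·C3]  r_C3² + 10r_C3 − 56 = 0  ⇒  r_C3 = 4 (r>0 drops 1)
2. [ext C3·C4]  r_C3² + 15r_C3 − 76 = 0  ⇒  r_C3 = 4 (r>0 drops 1)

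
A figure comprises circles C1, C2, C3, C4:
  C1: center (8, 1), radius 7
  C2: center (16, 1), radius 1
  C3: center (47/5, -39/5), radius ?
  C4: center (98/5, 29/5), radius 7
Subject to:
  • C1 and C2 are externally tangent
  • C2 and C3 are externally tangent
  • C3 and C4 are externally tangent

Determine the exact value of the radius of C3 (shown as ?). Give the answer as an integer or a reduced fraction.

1. [ext C2·C3]  r_C3² + 2r_C3 − 120 = 0  ⇒  r_C3 = 10 (r>0 drops 1)
2. [ext C3·C4]  r_C3² + 14r_C3 − 240 = 0  ⇒  r_C3 = 10 (r>0 drops 1)

10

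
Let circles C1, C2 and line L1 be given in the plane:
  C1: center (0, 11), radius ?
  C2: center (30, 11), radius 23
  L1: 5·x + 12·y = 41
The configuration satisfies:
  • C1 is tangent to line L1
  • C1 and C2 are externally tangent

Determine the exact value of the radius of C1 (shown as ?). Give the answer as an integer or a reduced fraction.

7

1. [C1‖L1]  r_C1² − 49 = 0  ⇒  r_C1 = 7 (r>0 drops 1)
2. [ext C1·C2]  r_C1² + 46r_C1 − 371 = 0  ⇒  r_C1 = 7 (r>0 drops 1)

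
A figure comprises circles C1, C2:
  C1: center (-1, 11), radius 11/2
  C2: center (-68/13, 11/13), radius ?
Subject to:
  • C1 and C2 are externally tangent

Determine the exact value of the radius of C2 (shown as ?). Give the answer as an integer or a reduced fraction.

1. [ext C1·C2]  r_C2² + 11r_C2 − 363/4 = 0  ⇒  r_C2 = 11/2 (r>0 drops 1)

11/2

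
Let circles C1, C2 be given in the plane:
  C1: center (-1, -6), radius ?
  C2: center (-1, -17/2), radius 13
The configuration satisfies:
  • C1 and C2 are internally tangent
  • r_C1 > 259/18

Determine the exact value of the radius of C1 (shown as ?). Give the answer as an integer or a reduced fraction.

31/2

1. [int C1,C2]  r_C1² − 26r_C1 + 651/4 = 0  ⇒  r_C1 = 21/2 or 31/2
2. given r_C1 > 259/18: keep 31/2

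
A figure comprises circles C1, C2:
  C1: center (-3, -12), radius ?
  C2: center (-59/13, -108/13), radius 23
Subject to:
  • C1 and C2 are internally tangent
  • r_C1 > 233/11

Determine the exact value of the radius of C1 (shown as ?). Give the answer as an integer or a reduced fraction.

27

1. [int C1,C2]  r_C1² − 46r_C1 + 513 = 0  ⇒  r_C1 = 19 or 27
2. given r_C1 > 233/11: keep 27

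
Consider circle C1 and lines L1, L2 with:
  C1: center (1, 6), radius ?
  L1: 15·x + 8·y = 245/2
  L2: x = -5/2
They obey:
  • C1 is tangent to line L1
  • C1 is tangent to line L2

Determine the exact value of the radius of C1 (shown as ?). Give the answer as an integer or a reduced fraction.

1. [C1‖L1]  r_C1² − 49/4 = 0  ⇒  r_C1 = 7/2 (r>0 drops 1)
2. [C1‖L2]  r_C1² − 49/4 = 0  ⇒  r_C1 = 7/2 (r>0 drops 1)

7/2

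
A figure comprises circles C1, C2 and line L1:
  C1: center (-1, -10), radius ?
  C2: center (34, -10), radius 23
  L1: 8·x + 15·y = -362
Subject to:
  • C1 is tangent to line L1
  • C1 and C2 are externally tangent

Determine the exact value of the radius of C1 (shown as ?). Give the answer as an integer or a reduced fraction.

12

1. [C1‖L1]  r_C1² − 144 = 0  ⇒  r_C1 = 12 (r>0 drops 1)
2. [ext C1·C2]  r_C1² + 46r_C1 − 696 = 0  ⇒  r_C1 = 12 (r>0 drops 1)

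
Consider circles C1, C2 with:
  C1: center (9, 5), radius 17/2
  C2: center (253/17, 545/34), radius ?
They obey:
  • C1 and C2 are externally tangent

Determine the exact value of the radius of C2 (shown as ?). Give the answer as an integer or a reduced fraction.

1. [ext C1·C2]  r_C2² + 17r_C2 − 84 = 0  ⇒  r_C2 = 4 (r>0 drops 1)

4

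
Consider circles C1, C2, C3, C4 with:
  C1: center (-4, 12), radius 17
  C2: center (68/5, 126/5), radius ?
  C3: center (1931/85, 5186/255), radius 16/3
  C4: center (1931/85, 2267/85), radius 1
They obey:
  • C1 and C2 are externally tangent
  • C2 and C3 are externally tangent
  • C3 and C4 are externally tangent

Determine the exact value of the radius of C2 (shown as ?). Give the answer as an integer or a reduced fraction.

5

1. [ext C1·C2]  r_C2² + 34r_C2 − 195 = 0  ⇒  r_C2 = 5 (r>0 drops 1)
2. [ext C2·C3]  r_C2² + (32/3)r_C2 − 235/3 = 0  ⇒  r_C2 = 5 (r>0 drops 1)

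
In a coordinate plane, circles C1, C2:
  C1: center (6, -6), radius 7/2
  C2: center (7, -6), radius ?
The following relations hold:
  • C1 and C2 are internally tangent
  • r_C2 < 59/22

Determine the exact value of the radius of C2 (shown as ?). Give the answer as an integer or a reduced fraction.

5/2

1. [int C1,C2]  r_C2² − 7r_C2 + 45/4 = 0  ⇒  r_C2 = 5/2 or 9/2
2. given r_C2 < 59/22: keep 5/2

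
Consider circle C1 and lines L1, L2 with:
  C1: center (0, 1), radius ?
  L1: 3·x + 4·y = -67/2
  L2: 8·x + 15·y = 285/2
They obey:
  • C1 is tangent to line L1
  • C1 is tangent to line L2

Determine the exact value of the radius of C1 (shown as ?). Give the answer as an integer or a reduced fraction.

15/2

1. [C1‖L1]  r_C1² − 225/4 = 0  ⇒  r_C1 = 15/2 (r>0 drops 1)
2. [C1‖L2]  r_C1² − 225/4 = 0  ⇒  r_C1 = 15/2 (r>0 drops 1)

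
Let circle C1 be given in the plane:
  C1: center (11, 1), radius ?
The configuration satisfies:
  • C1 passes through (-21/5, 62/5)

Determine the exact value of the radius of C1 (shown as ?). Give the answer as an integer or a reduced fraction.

19

1. [C1∋P]  r_C1² − 361 = 0  ⇒  r_C1 = 19 (r>0 drops 1)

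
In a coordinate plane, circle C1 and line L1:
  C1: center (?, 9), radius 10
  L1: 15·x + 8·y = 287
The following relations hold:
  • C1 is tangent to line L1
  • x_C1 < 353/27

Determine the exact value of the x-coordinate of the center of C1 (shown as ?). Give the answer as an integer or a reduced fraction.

3

1. [C1‖L1]  x_C1² − (86/3)x_C1 + 77 = 0  ⇒  x_C1 = 3 or 77/3
2. given x_C1 < 353/27: keep 3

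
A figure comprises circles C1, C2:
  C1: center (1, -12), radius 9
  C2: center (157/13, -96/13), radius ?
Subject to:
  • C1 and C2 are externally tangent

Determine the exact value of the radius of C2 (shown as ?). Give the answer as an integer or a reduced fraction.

1. [ext C1·C2]  r_C2² + 18r_C2 − 63 = 0  ⇒  r_C2 = 3 (r>0 drops 1)

3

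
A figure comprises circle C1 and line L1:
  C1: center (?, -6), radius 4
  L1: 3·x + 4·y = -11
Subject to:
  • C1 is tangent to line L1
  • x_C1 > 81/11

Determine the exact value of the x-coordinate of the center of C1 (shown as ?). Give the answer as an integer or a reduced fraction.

1. [C1‖L1]  x_C1² − (26/3)x_C1 − 77/3 = 0  ⇒  x_C1 = -7/3 or 11
2. given x_C1 > 81/11: keep 11

11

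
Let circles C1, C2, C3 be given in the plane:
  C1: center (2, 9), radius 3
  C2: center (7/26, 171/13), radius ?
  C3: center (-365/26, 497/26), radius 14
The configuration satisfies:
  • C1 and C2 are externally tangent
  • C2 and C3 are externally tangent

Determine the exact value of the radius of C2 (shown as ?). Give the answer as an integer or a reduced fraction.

3/2

1. [ext C1·C2]  r_C2² + 6r_C2 − 45/4 = 0  ⇒  r_C2 = 3/2 (r>0 drops 1)
2. [ext C2·C3]  r_C2² + 28r_C2 − 177/4 = 0  ⇒  r_C2 = 3/2 (r>0 drops 1)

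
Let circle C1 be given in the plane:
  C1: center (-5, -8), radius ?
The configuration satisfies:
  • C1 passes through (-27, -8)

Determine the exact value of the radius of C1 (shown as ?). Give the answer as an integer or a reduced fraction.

22

1. [C1∋P]  r_C1² − 484 = 0  ⇒  r_C1 = 22 (r>0 drops 1)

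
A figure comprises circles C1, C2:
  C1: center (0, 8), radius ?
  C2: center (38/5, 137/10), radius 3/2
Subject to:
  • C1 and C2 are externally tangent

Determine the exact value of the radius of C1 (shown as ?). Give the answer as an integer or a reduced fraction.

1. [ext C1·C2]  r_C1² + 3r_C1 − 88 = 0  ⇒  r_C1 = 8 (r>0 drops 1)

8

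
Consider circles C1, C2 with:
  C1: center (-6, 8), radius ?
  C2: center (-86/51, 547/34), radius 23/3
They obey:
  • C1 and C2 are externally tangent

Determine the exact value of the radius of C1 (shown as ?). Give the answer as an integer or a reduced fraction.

3/2

1. [ext C1·C2]  r_C1² + (46/3)r_C1 − 101/4 = 0  ⇒  r_C1 = 3/2 (r>0 drops 1)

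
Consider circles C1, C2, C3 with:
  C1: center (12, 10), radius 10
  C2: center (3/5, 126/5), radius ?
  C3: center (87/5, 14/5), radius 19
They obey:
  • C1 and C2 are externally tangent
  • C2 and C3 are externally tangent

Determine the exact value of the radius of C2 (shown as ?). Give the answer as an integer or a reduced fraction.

9

1. [ext C1·C2]  r_C2² + 20r_C2 − 261 = 0  ⇒  r_C2 = 9 (r>0 drops 1)
2. [ext C2·C3]  r_C2² + 38r_C2 − 423 = 0  ⇒  r_C2 = 9 (r>0 drops 1)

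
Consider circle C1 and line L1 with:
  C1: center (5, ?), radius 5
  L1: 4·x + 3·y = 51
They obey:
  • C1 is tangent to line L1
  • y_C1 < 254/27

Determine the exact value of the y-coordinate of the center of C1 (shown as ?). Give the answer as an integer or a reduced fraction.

2

1. [C1‖L1]  y_C1² − (62/3)y_C1 + 112/3 = 0  ⇒  y_C1 = 2 or 56/3
2. given y_C1 < 254/27: keep 2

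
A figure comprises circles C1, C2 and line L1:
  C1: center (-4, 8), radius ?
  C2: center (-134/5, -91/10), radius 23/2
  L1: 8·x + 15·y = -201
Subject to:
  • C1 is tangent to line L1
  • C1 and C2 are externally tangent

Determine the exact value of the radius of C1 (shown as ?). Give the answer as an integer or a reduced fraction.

17

1. [C1‖L1]  r_C1² − 289 = 0  ⇒  r_C1 = 17 (r>0 drops 1)
2. [ext C1·C2]  r_C1² + 23r_C1 − 680 = 0  ⇒  r_C1 = 17 (r>0 drops 1)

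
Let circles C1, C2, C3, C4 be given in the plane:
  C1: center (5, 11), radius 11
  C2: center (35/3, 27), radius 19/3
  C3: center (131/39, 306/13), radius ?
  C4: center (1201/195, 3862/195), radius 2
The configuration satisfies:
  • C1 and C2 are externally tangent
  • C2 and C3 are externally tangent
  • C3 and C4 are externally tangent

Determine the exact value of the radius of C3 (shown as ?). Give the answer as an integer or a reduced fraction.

8/3

1. [ext C2·C3]  r_C3² + (38/3)r_C3 − 368/9 = 0  ⇒  r_C3 = 8/3 (r>0 drops 1)
2. [ext C3·C4]  r_C3² + 4r_C3 − 160/9 = 0  ⇒  r_C3 = 8/3 (r>0 drops 1)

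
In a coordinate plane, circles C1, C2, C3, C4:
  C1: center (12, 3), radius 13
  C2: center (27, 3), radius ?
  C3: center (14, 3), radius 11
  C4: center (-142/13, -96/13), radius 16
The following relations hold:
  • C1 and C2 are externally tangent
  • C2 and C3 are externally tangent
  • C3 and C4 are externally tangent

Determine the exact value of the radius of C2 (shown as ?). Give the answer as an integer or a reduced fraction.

1. [ext C1·C2]  r_C2² + 26r_C2 − 56 = 0  ⇒  r_C2 = 2 (r>0 drops 1)
2. [ext C2·C3]  r_C2² + 22r_C2 − 48 = 0  ⇒  r_C2 = 2 (r>0 drops 1)

2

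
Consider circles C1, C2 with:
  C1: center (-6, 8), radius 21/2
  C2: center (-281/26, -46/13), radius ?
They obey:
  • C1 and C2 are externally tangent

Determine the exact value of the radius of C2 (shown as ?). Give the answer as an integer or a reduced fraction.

1. [ext C1·C2]  r_C2² + 21r_C2 − 46 = 0  ⇒  r_C2 = 2 (r>0 drops 1)

2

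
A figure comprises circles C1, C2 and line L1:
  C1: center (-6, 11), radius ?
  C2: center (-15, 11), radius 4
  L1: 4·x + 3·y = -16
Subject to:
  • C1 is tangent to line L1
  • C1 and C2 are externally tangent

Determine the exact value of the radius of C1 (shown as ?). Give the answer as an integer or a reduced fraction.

5

1. [C1‖L1]  r_C1² − 25 = 0  ⇒  r_C1 = 5 (r>0 drops 1)
2. [ext C1·C2]  r_C1² + 8r_C1 − 65 = 0  ⇒  r_C1 = 5 (r>0 drops 1)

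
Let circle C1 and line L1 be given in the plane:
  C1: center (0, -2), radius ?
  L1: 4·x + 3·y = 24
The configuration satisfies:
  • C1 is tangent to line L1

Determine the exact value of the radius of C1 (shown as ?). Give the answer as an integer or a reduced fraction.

6

1. [C1‖L1]  r_C1² − 36 = 0  ⇒  r_C1 = 6 (r>0 drops 1)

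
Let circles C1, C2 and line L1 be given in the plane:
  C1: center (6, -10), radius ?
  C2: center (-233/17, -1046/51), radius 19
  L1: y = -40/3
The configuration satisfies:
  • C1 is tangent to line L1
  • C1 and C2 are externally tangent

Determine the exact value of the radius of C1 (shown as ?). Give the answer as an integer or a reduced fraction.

10/3

1. [C1‖L1]  r_C1² − 100/9 = 0  ⇒  r_C1 = 10/3 (r>0 drops 1)
2. [ext C1·C2]  r_C1² + 38r_C1 − 1240/9 = 0  ⇒  r_C1 = 10/3 (r>0 drops 1)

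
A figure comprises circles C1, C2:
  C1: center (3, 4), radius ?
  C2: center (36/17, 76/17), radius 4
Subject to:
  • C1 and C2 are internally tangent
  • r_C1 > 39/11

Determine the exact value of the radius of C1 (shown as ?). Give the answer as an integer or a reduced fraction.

5

1. [int C1,C2]  r_C1² − 8r_C1 + 15 = 0  ⇒  r_C1 = 3 or 5
2. given r_C1 > 39/11: keep 5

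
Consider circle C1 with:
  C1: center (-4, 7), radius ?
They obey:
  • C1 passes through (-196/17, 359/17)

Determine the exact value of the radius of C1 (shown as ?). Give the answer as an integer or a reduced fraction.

16

1. [C1∋P]  r_C1² − 256 = 0  ⇒  r_C1 = 16 (r>0 drops 1)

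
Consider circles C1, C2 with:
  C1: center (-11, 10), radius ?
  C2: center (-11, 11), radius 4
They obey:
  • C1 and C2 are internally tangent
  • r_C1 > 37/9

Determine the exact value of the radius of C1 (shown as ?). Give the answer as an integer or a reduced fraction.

5

1. [int C1,C2]  r_C1² − 8r_C1 + 15 = 0  ⇒  r_C1 = 3 or 5
2. given r_C1 > 37/9: keep 5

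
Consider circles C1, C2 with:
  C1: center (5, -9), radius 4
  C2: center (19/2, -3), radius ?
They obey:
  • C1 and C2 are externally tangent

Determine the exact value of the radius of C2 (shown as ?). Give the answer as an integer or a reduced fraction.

1. [ext C1·C2]  r_C2² + 8r_C2 − 161/4 = 0  ⇒  r_C2 = 7/2 (r>0 drops 1)

7/2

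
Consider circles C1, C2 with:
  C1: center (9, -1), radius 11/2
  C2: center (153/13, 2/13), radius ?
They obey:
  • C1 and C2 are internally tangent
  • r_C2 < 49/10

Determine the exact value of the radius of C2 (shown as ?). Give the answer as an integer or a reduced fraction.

1. [int C1,C2]  r_C2² − 11r_C2 + 85/4 = 0  ⇒  r_C2 = 5/2 or 17/2
2. given r_C2 < 49/10: keep 5/2

5/2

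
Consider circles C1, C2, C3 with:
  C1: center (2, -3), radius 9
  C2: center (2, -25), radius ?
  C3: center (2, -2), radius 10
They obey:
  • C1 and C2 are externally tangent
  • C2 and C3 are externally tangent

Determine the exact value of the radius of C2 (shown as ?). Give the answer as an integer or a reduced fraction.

1. [ext C1·C2]  r_C2² + 18r_C2 − 403 = 0  ⇒  r_C2 = 13 (r>0 drops 1)
2. [ext C2·C3]  r_C2² + 20r_C2 − 429 = 0  ⇒  r_C2 = 13 (r>0 drops 1)

13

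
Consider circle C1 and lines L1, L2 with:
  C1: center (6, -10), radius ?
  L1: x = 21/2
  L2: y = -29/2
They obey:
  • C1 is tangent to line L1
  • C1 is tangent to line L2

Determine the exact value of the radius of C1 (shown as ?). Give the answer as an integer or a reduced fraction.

1. [C1‖L1]  r_C1² − 81/4 = 0  ⇒  r_C1 = 9/2 (r>0 drops 1)
2. [C1‖L2]  r_C1² − 81/4 = 0  ⇒  r_C1 = 9/2 (r>0 drops 1)

9/2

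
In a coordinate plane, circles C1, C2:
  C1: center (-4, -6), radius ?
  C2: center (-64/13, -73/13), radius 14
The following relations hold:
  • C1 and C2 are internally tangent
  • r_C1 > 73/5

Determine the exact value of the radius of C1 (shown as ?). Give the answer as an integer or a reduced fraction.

15

1. [int C1,C2]  r_C1² − 28r_C1 + 195 = 0  ⇒  r_C1 = 13 or 15
2. given r_C1 > 73/5: keep 15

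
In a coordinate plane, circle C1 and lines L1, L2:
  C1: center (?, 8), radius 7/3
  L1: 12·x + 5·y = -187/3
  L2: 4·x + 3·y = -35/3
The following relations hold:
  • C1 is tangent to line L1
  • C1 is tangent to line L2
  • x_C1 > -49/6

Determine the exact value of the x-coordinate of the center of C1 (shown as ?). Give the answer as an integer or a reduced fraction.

1. [C1‖L1]  x_C1² + (307/18)x_C1 + 199/3 = 0  ⇒  x_C1 = -199/18 or -6
2. [C1‖L2]  x_C1² + (107/6)x_C1 + 71 = 0  ⇒  x_C1 = -71/6 or -6

-6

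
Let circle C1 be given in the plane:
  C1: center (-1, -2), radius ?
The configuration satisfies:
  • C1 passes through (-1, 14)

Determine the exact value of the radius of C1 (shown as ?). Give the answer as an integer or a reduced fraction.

16

1. [C1∋P]  r_C1² − 256 = 0  ⇒  r_C1 = 16 (r>0 drops 1)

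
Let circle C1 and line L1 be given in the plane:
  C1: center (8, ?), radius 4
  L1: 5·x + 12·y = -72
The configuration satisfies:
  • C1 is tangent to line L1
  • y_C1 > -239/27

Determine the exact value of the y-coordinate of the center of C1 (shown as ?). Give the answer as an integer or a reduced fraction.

-5

1. [C1‖L1]  y_C1² + (56/3)y_C1 + 205/3 = 0  ⇒  y_C1 = -41/3 or -5
2. given y_C1 > -239/27: keep -5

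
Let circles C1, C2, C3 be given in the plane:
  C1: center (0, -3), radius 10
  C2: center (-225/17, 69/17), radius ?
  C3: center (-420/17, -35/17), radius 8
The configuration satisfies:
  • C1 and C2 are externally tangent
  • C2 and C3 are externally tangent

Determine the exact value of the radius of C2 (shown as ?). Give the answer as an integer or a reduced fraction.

1. [ext C1·C2]  r_C2² + 20r_C2 − 125 = 0  ⇒  r_C2 = 5 (r>0 drops 1)
2. [ext C2·C3]  r_C2² + 16r_C2 − 105 = 0  ⇒  r_C2 = 5 (r>0 drops 1)

5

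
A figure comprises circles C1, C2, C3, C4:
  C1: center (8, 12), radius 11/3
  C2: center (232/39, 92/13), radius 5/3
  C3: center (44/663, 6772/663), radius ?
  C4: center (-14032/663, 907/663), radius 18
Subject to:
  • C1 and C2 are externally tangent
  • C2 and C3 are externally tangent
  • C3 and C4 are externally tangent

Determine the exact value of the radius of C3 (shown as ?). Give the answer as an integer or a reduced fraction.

1. [ext C2·C3]  r_C3² + (10/3)r_C3 − 125/3 = 0  ⇒  r_C3 = 5 (r>0 drops 1)
2. [ext C3·C4]  r_C3² + 36r_C3 − 205 = 0  ⇒  r_C3 = 5 (r>0 drops 1)

5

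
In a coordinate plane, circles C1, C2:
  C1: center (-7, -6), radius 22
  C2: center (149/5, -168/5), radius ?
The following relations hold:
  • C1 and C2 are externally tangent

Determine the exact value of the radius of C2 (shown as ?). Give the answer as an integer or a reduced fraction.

1. [ext C1·C2]  r_C2² + 44r_C2 − 1632 = 0  ⇒  r_C2 = 24 (r>0 drops 1)

24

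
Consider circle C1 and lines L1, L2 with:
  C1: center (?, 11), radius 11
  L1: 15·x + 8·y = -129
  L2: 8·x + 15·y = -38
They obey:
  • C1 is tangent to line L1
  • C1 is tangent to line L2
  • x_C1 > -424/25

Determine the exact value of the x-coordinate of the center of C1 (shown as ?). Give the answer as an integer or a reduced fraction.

1. [C1‖L1]  x_C1² + (434/15)x_C1 + 808/15 = 0  ⇒  x_C1 = -404/15 or -2
2. [C1‖L2]  x_C1² + (203/4)x_C1 + 195/2 = 0  ⇒  x_C1 = -195/4 or -2

-2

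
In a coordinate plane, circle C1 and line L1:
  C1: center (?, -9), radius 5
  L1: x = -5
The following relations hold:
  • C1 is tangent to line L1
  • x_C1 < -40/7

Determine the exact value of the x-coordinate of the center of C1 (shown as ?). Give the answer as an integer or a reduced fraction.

-10

1. [C1‖L1]  x_C1² + 10x_C1 = 0  ⇒  x_C1 = -10 or 0
2. given x_C1 < -40/7: keep -10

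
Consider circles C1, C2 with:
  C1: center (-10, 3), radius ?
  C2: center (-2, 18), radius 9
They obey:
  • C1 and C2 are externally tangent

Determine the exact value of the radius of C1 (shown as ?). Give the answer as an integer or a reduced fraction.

8

1. [ext C1·C2]  r_C1² + 18r_C1 − 208 = 0  ⇒  r_C1 = 8 (r>0 drops 1)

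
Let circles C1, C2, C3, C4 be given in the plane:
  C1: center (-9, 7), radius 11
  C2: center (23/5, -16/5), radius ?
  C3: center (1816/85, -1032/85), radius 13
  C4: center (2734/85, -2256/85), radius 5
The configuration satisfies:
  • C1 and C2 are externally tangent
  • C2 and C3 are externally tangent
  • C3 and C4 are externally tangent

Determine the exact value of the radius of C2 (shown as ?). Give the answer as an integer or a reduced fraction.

1. [ext C1·C2]  r_C2² + 22r_C2 − 168 = 0  ⇒  r_C2 = 6 (r>0 drops 1)
2. [ext C2·C3]  r_C2² + 26r_C2 − 192 = 0  ⇒  r_C2 = 6 (r>0 drops 1)

6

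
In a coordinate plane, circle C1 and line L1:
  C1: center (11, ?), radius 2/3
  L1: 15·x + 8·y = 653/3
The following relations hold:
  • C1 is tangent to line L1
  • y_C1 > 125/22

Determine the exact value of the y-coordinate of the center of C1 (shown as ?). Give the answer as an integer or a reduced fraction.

8

1. [C1‖L1]  y_C1² − (79/6)y_C1 + 124/3 = 0  ⇒  y_C1 = 31/6 or 8
2. given y_C1 > 125/22: keep 8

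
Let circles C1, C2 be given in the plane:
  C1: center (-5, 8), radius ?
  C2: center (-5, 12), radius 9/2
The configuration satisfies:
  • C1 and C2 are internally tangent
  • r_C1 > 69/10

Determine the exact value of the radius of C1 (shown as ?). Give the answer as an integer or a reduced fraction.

17/2

1. [int C1,C2]  r_C1² − 9r_C1 + 17/4 = 0  ⇒  r_C1 = 1/2 or 17/2
2. given r_C1 > 69/10: keep 17/2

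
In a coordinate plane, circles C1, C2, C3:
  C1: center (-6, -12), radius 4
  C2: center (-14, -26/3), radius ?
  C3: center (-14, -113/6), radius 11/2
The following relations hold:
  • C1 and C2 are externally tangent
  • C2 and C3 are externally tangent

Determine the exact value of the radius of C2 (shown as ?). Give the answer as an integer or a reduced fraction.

1. [ext C1·C2]  r_C2² + 8r_C2 − 532/9 = 0  ⇒  r_C2 = 14/3 (r>0 drops 1)
2. [ext C2·C3]  r_C2² + 11r_C2 − 658/9 = 0  ⇒  r_C2 = 14/3 (r>0 drops 1)

14/3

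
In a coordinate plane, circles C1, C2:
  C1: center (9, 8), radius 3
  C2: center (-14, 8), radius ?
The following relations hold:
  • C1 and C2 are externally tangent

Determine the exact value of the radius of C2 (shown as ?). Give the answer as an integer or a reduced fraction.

20

1. [ext C1·C2]  r_C2² + 6r_C2 − 520 = 0  ⇒  r_C2 = 20 (r>0 drops 1)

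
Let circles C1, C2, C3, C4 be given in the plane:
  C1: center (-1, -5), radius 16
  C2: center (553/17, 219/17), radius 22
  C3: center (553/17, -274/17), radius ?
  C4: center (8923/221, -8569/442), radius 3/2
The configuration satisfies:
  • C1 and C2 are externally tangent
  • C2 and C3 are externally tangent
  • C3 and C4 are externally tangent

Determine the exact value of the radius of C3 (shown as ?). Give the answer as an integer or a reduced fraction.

1. [ext C2·C3]  r_C3² + 44r_C3 − 357 = 0  ⇒  r_C3 = 7 (r>0 drops 1)
2. [ext C3·C4]  r_C3² + 3r_C3 − 70 = 0  ⇒  r_C3 = 7 (r>0 drops 1)

7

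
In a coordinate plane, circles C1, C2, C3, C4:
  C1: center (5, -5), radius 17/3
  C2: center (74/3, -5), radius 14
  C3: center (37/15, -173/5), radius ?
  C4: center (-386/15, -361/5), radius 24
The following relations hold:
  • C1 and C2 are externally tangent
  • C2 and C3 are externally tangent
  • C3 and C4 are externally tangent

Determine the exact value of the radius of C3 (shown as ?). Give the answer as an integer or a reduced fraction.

1. [ext C2·C3]  r_C3² + 28r_C3 − 1173 = 0  ⇒  r_C3 = 23 (r>0 drops 1)
2. [ext C3·C4]  r_C3² + 48r_C3 − 1633 = 0  ⇒  r_C3 = 23 (r>0 drops 1)

23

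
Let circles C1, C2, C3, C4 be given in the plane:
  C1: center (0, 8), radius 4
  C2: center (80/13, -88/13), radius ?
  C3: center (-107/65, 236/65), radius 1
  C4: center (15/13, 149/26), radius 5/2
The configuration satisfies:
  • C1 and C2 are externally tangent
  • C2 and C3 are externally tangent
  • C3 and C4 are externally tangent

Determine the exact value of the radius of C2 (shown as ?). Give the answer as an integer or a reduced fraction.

12

1. [ext C1·C2]  r_C2² + 8r_C2 − 240 = 0  ⇒  r_C2 = 12 (r>0 drops 1)
2. [ext C2·C3]  r_C2² + 2r_C2 − 168 = 0  ⇒  r_C2 = 12 (r>0 drops 1)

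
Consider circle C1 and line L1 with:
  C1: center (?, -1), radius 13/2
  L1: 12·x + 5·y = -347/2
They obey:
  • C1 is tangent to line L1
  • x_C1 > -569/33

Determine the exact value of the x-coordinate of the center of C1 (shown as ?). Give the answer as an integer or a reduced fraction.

1. [C1‖L1]  x_C1² + (337/12)x_C1 + 1771/12 = 0  ⇒  x_C1 = -253/12 or -7
2. given x_C1 > -569/33: keep -7

-7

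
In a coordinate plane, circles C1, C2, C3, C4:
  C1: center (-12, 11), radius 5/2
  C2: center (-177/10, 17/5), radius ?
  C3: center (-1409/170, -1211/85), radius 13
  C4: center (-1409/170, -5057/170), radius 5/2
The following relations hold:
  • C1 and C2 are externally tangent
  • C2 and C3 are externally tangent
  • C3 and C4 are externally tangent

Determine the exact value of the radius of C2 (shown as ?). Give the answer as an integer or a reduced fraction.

1. [ext C1·C2]  r_C2² + 5r_C2 − 84 = 0  ⇒  r_C2 = 7 (r>0 drops 1)
2. [ext C2·C3]  r_C2² + 26r_C2 − 231 = 0  ⇒  r_C2 = 7 (r>0 drops 1)

7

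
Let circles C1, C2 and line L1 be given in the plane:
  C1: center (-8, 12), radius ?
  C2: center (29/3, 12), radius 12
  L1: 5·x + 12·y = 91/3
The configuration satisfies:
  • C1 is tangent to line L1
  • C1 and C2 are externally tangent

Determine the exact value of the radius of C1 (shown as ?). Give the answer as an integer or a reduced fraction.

17/3

1. [C1‖L1]  r_C1² − 289/9 = 0  ⇒  r_C1 = 17/3 (r>0 drops 1)
2. [ext C1·C2]  r_C1² + 24r_C1 − 1513/9 = 0  ⇒  r_C1 = 17/3 (r>0 drops 1)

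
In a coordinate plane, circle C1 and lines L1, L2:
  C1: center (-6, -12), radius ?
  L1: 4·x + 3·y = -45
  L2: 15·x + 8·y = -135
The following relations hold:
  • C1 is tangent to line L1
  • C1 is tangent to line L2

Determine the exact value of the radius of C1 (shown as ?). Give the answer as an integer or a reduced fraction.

1. [C1‖L1]  r_C1² − 9 = 0  ⇒  r_C1 = 3 (r>0 drops 1)
2. [C1‖L2]  r_C1² − 9 = 0  ⇒  r_C1 = 3 (r>0 drops 1)

3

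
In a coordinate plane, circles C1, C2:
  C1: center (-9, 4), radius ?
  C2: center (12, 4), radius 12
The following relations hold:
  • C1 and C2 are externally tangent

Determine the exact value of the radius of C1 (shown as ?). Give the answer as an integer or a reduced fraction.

1. [ext C1·C2]  r_C1² + 24r_C1 − 297 = 0  ⇒  r_C1 = 9 (r>0 drops 1)

9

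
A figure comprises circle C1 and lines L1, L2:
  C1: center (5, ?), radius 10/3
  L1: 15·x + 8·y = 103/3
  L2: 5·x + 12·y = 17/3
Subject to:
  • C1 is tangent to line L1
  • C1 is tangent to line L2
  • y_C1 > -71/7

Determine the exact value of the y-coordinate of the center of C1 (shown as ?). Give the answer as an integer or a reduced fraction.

1. [C1‖L1]  y_C1² + (61/6)y_C1 − 73/3 = 0  ⇒  y_C1 = -73/6 or 2
2. [C1‖L2]  y_C1² + (29/9)y_C1 − 94/9 = 0  ⇒  y_C1 = -47/9 or 2

2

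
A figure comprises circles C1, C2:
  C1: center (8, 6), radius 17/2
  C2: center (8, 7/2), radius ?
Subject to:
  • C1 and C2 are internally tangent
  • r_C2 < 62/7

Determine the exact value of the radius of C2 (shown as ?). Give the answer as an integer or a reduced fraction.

6

1. [int C1,C2]  r_C2² − 17r_C2 + 66 = 0  ⇒  r_C2 = 6 or 11
2. given r_C2 < 62/7: keep 6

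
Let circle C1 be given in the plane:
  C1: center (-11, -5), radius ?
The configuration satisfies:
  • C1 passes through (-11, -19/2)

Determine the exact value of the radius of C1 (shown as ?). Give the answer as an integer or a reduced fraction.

1. [C1∋P]  r_C1² − 81/4 = 0  ⇒  r_C1 = 9/2 (r>0 drops 1)

9/2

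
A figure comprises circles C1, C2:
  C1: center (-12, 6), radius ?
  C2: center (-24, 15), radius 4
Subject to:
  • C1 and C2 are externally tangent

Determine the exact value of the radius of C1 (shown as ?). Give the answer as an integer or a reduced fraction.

1. [ext C1·C2]  r_C1² + 8r_C1 − 209 = 0  ⇒  r_C1 = 11 (r>0 drops 1)

11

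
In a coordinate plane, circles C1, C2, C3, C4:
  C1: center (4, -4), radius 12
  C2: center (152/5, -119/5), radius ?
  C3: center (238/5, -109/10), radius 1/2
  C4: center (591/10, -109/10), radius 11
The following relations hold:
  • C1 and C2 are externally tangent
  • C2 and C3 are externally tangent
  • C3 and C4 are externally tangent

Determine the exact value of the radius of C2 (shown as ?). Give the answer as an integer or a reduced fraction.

21

1. [ext C1·C2]  r_C2² + 24r_C2 − 945 = 0  ⇒  r_C2 = 21 (r>0 drops 1)
2. [ext C2·C3]  r_C2² + 1r_C2 − 462 = 0  ⇒  r_C2 = 21 (r>0 drops 1)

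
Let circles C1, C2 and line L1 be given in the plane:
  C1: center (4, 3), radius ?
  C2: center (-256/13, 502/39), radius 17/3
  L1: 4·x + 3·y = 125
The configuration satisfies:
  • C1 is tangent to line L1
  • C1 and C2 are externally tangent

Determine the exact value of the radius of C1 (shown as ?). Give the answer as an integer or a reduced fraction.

1. [C1‖L1]  r_C1² − 400 = 0  ⇒  r_C1 = 20 (r>0 drops 1)
2. [ext C1·C2]  r_C1² + (34/3)r_C1 − 1880/3 = 0  ⇒  r_C1 = 20 (r>0 drops 1)

20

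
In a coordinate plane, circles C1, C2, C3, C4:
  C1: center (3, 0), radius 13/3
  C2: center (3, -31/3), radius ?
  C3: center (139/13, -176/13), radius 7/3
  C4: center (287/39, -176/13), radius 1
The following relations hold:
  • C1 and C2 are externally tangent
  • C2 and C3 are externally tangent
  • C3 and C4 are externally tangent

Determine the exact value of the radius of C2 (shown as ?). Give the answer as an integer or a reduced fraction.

1. [ext C1·C2]  r_C2² + (26/3)r_C2 − 88 = 0  ⇒  r_C2 = 6 (r>0 drops 1)
2. [ext C2·C3]  r_C2² + (14/3)r_C2 − 64 = 0  ⇒  r_C2 = 6 (r>0 drops 1)

6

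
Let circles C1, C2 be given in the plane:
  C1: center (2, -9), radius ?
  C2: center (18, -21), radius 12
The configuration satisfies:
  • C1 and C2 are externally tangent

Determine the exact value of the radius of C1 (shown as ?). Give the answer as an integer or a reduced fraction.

8

1. [ext C1·C2]  r_C1² + 24r_C1 − 256 = 0  ⇒  r_C1 = 8 (r>0 drops 1)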